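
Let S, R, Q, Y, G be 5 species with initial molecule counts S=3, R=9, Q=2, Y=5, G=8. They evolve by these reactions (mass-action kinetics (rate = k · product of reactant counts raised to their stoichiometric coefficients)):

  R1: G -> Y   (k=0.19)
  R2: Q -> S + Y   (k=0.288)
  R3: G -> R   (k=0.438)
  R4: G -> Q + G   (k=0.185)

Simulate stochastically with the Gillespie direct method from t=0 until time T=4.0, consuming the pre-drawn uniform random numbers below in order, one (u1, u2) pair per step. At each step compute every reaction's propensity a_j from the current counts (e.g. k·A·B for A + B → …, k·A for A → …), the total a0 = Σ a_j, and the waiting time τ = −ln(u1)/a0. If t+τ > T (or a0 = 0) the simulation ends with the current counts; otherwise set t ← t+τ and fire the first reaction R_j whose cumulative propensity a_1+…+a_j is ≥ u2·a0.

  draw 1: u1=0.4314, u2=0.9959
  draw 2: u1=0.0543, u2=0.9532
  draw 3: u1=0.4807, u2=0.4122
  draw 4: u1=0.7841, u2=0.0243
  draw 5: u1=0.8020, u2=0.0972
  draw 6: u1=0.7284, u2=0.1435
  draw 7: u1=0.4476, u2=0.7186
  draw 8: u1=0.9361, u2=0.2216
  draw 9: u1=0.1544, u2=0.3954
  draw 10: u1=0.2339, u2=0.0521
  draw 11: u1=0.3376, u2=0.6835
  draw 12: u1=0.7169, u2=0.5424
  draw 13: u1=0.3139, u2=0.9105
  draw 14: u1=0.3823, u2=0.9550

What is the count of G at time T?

t=0.000: S=3 R=9 Q=2 Y=5 G=8
Draw 1: a1=1.520, a2=0.576, a3=3.504, a4=1.480, a0=7.080; τ=−ln(0.4314)/7.080=0.119 → t=0.119; u2·a0=0.9959·7.080=7.051; a1+…+a3=5.600 < 7.051 ≤ a1+…+a4=7.080 → R4 fires; S=3 R=9 Q=3 Y=5 G=8
Draw 2: a1=1.520, a2=0.864, a3=3.504, a4=1.480, a0=7.368; τ=−ln(0.0543)/7.368=0.395 → t=0.514; u2·a0=0.9532·7.368=7.023; a1+…+a3=5.888 < 7.023 ≤ a1+…+a4=7.368 → R4 fires; S=3 R=9 Q=4 Y=5 G=8
Draw 3: a1=1.520, a2=1.152, a3=3.504, a4=1.480, a0=7.656; τ=−ln(0.4807)/7.656=0.096 → t=0.610; u2·a0=0.4122·7.656=3.156; a1+a2=2.672 < 3.156 ≤ a1+…+a3=6.176 → R3 fires; S=3 R=10 Q=4 Y=5 G=7
Draw 4: a1=1.330, a2=1.152, a3=3.066, a4=1.295, a0=6.843; τ=−ln(0.7841)/6.843=0.036 → t=0.645; u2·a0=0.0243·6.843=0.166 ≤ a1=1.330 → R1 fires; S=3 R=10 Q=4 Y=6 G=6
Draw 5: a1=1.140, a2=1.152, a3=2.628, a4=1.110, a0=6.030; τ=−ln(0.8020)/6.030=0.037 → t=0.682; u2·a0=0.0972·6.030=0.586 ≤ a1=1.140 → R1 fires; S=3 R=10 Q=4 Y=7 G=5
Draw 6: a1=0.950, a2=1.152, a3=2.190, a4=0.925, a0=5.217; τ=−ln(0.7284)/5.217=0.061 → t=0.743; u2·a0=0.1435·5.217=0.749 ≤ a1=0.950 → R1 fires; S=3 R=10 Q=4 Y=8 G=4
Draw 7: a1=0.760, a2=1.152, a3=1.752, a4=0.740, a0=4.404; τ=−ln(0.4476)/4.404=0.183 → t=0.925; u2·a0=0.7186·4.404=3.165; a1+a2=1.912 < 3.165 ≤ a1+…+a3=3.664 → R3 fires; S=3 R=11 Q=4 Y=8 G=3
Draw 8: a1=0.570, a2=1.152, a3=1.314, a4=0.555, a0=3.591; τ=−ln(0.9361)/3.591=0.018 → t=0.944; u2·a0=0.2216·3.591=0.796; a1=0.570 < 0.796 ≤ a1+a2=1.722 → R2 fires; S=4 R=11 Q=3 Y=9 G=3
Draw 9: a1=0.570, a2=0.864, a3=1.314, a4=0.555, a0=3.303; τ=−ln(0.1544)/3.303=0.566 → t=1.509; u2·a0=0.3954·3.303=1.306; a1=0.570 < 1.306 ≤ a1+a2=1.434 → R2 fires; S=5 R=11 Q=2 Y=10 G=3
Draw 10: a1=0.570, a2=0.576, a3=1.314, a4=0.555, a0=3.015; τ=−ln(0.2339)/3.015=0.482 → t=1.991; u2·a0=0.0521·3.015=0.157 ≤ a1=0.570 → R1 fires; S=5 R=11 Q=2 Y=11 G=2
Draw 11: a1=0.380, a2=0.576, a3=0.876, a4=0.370, a0=2.202; τ=−ln(0.3376)/2.202=0.493 → t=2.484; u2·a0=0.6835·2.202=1.505; a1+a2=0.956 < 1.505 ≤ a1+…+a3=1.832 → R3 fires; S=5 R=12 Q=2 Y=11 G=1
Draw 12: a1=0.190, a2=0.576, a3=0.438, a4=0.185, a0=1.389; τ=−ln(0.7169)/1.389=0.240 → t=2.724; u2·a0=0.5424·1.389=0.753; a1=0.190 < 0.753 ≤ a1+a2=0.766 → R2 fires; S=6 R=12 Q=1 Y=12 G=1
Draw 13: a1=0.190, a2=0.288, a3=0.438, a4=0.185, a0=1.101; τ=−ln(0.3139)/1.101=1.052 → t=3.776; u2·a0=0.9105·1.101=1.002; a1+…+a3=0.916 < 1.002 ≤ a1+…+a4=1.101 → R4 fires; S=6 R=12 Q=2 Y=12 G=1
Draw 14: a1=0.190, a2=0.576, a3=0.438, a4=0.185, a0=1.389; τ=−ln(0.3823)/1.389=0.692 → t=4.468 > T=4.0: stop.
Read off G at T=4.0: 1

G at T = 1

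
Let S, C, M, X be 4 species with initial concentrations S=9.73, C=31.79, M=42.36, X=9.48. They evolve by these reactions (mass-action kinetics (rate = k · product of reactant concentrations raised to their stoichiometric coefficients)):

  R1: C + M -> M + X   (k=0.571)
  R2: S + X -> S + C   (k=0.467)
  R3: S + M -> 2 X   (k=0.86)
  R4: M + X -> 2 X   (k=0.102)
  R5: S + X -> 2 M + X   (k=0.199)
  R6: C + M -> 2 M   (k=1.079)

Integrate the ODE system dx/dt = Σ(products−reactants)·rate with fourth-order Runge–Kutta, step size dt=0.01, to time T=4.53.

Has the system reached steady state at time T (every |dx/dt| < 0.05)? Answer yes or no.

RK4 with dt=0.01: 453 steps to T=4.53. Trajectory (selected grid times):
t=0.00: S=9.73 C=31.79 M=42.36 X=9.48
t=0.50: S=0.00 C=0.00 M=1.39 X=93.05
t=1.01: S=0.00 C=0.00 M=0.01 X=94.43
t=1.51: S=0.00 C=0.00 M=0.00 X=94.44
t=2.01: S=0.00 C=0.00 M=0.00 X=94.44
t=2.52: S=0.00 C=0.00 M=0.00 X=94.44
t=3.02: S=0.00 C=0.00 M=0.00 X=94.44
t=3.52: S=0.00 C=0.00 M=0.00 X=94.44
t=4.03: S=0.00 C=0.00 M=0.00 X=94.44
t=4.53: S=0.00 C=0.00 M=0.00 X=94.44
Rates at T: R1=0.0000, R2=0.0000, R3=0.0000, R4=0.0000, R5=0.0000, R6=0.0000
dx/dt at T (Σ net stoichiometry × rate): S=-0.0000, C=-0.0000, M=-0.0000, X=+0.0000
Largest |dx/dt| is |+0.0000| (X) < 0.05 → steady.

Steady state at T: yes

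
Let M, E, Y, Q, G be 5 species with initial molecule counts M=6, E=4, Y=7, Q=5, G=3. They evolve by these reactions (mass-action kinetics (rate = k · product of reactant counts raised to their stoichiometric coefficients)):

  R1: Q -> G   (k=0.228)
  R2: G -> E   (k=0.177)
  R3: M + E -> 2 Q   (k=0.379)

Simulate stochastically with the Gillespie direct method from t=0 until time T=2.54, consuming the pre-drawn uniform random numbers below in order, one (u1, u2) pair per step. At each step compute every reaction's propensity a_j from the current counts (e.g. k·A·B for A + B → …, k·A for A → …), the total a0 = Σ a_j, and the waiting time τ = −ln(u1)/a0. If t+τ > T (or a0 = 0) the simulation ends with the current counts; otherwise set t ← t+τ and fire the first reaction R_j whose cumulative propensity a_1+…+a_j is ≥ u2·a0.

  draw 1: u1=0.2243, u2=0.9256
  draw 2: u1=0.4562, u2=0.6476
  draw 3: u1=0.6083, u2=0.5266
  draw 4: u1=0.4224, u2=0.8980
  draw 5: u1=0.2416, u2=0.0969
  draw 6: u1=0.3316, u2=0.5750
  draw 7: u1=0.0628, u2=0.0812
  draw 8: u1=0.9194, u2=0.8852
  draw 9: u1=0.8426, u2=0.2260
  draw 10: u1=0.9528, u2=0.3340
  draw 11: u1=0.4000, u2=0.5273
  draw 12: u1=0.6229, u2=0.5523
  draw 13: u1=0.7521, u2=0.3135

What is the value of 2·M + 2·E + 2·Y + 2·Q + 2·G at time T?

Value at T = 50

Check how each reaction changes W = 2·M + 2·E + 2·Y + 2·Q + 2·G (weight of products minus weight of reactants):
R1: Q -> G: (2·1) − (2·1) = 2 − 2 = 0
R2: G -> E: (2·1) − (2·1) = 2 − 2 = 0
R3: M + E -> 2 Q: (2·2) − (2·1 + 2·1) = 4 − 4 = 0
Every reaction leaves W unchanged, so W is conserved and no simulation is needed: W(T) = W(0) = 2·6 + 2·4 + 2·7 + 2·5 + 2·3 = 50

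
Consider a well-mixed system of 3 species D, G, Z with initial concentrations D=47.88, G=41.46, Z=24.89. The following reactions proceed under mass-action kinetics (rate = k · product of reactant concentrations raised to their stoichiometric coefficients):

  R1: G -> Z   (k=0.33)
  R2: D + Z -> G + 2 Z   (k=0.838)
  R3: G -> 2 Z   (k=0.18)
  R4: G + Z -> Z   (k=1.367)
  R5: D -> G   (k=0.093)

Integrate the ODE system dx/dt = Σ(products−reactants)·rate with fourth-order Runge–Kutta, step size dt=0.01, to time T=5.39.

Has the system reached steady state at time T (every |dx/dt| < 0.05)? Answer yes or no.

RK4 with dt=0.01: 539 steps to T=5.39. Trajectory (selected grid times):
t=0.00: D=47.88 G=41.46 Z=24.89
t=0.60: D=0.00 G=0.00 Z=73.60
t=1.20: D=0.00 G=0.00 Z=73.60
t=1.80: D=0.00 G=0.00 Z=73.60
t=2.40: D=0.00 G=0.00 Z=73.60
t=2.99: D=0.00 G=0.00 Z=73.60
t=3.59: D=0.00 G=0.00 Z=73.60
t=4.19: D=0.00 G=0.00 Z=73.60
t=4.79: D=0.00 G=0.00 Z=73.60
t=5.39: D=0.00 G=0.00 Z=73.60
Rates at T: R1=0.0000, R2=0.0000, R3=0.0000, R4=0.0000, R5=0.0000
dx/dt at T (Σ net stoichiometry × rate): D=-0.0000, G=-0.0000, Z=+0.0000
Largest |dx/dt| is |-0.0000| (G) < 0.05 → steady.

Steady state at T: yes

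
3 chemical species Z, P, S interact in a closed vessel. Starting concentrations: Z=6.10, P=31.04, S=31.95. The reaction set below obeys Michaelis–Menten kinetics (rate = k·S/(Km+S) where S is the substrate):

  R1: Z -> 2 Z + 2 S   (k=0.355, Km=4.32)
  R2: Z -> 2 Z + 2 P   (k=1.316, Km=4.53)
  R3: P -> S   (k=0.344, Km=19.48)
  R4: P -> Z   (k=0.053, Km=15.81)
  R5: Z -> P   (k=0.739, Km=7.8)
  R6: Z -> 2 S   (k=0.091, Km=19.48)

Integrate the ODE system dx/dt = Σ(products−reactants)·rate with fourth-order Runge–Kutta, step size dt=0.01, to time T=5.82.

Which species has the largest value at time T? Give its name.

Dominant species at T: P

RK4 with dt=0.01: 582 steps to T=5.82. Trajectory (selected grid times):
t=0.00: Z=6.10 P=31.04 S=31.95
t=0.65: Z=6.53 P=32.09 S=32.39
t=1.29: Z=6.96 P=33.16 S=32.84
t=1.94: Z=7.41 P=34.27 S=33.30
t=2.59: Z=7.86 P=35.41 S=33.77
t=3.23: Z=8.31 P=36.57 S=34.24
t=3.88: Z=8.78 P=37.77 S=34.73
t=4.53: Z=9.25 P=38.99 S=35.23
t=5.17: Z=9.72 P=40.22 S=35.73
t=5.82: Z=10.21 P=41.49 S=36.24
At T=5.82: Z=10.21 P=41.49 S=36.24; the largest is P.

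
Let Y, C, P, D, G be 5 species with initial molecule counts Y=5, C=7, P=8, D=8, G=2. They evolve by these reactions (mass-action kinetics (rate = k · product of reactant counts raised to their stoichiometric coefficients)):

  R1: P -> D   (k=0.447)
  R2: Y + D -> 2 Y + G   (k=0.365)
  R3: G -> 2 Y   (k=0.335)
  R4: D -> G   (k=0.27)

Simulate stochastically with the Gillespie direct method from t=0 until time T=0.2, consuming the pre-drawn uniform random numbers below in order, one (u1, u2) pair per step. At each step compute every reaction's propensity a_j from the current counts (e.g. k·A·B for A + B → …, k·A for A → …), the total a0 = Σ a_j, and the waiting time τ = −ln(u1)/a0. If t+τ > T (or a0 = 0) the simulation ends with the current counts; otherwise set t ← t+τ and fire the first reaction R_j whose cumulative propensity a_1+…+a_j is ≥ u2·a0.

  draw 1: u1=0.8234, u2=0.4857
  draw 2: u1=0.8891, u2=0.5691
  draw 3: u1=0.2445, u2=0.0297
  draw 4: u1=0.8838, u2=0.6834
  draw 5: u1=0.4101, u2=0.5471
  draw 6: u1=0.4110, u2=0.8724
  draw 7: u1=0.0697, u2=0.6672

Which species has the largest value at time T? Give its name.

Dominant species at T: Y

t=0.000: Y=5 C=7 P=8 D=8 G=2
Draw 1: a1=3.576, a2=14.600, a3=0.670, a4=2.160, a0=21.006; τ=−ln(0.8234)/21.006=0.009 → t=0.009; u2·a0=0.4857·21.006=10.203; a1=3.576 < 10.203 ≤ a1+a2=18.176 → R2 fires; Y=6 C=7 P=8 D=7 G=3
Draw 2: a1=3.576, a2=15.330, a3=1.005, a4=1.890, a0=21.801; τ=−ln(0.8891)/21.801=0.005 → t=0.015; u2·a0=0.5691·21.801=12.407; a1=3.576 < 12.407 ≤ a1+a2=18.906 → R2 fires; Y=7 C=7 P=8 D=6 G=4
Draw 3: a1=3.576, a2=15.330, a3=1.340, a4=1.620, a0=21.866; τ=−ln(0.2445)/21.866=0.064 → t=0.079; u2·a0=0.0297·21.866=0.649 ≤ a1=3.576 → R1 fires; Y=7 C=7 P=7 D=7 G=4
Draw 4: a1=3.129, a2=17.885, a3=1.340, a4=1.890, a0=24.244; τ=−ln(0.8838)/24.244=0.005 → t=0.084; u2·a0=0.6834·24.244=16.568; a1=3.129 < 16.568 ≤ a1+a2=21.014 → R2 fires; Y=8 C=7 P=7 D=6 G=5
Draw 5: a1=3.129, a2=17.520, a3=1.675, a4=1.620, a0=23.944; τ=−ln(0.4101)/23.944=0.037 → t=0.121; u2·a0=0.5471·23.944=13.100; a1=3.129 < 13.100 ≤ a1+a2=20.649 → R2 fires; Y=9 C=7 P=7 D=5 G=6
Draw 6: a1=3.129, a2=16.425, a3=2.010, a4=1.350, a0=22.914; τ=−ln(0.4110)/22.914=0.039 → t=0.160; u2·a0=0.8724·22.914=19.990; a1+a2=19.554 < 19.990 ≤ a1+…+a3=21.564 → R3 fires; Y=11 C=7 P=7 D=5 G=5
Draw 7: a1=3.129, a2=20.075, a3=1.675, a4=1.350, a0=26.229; τ=−ln(0.0697)/26.229=0.102 → t=0.262 > T=0.2: stop.
At T=0.2: Y=11 C=7 P=7 D=5 G=5; the largest is Y.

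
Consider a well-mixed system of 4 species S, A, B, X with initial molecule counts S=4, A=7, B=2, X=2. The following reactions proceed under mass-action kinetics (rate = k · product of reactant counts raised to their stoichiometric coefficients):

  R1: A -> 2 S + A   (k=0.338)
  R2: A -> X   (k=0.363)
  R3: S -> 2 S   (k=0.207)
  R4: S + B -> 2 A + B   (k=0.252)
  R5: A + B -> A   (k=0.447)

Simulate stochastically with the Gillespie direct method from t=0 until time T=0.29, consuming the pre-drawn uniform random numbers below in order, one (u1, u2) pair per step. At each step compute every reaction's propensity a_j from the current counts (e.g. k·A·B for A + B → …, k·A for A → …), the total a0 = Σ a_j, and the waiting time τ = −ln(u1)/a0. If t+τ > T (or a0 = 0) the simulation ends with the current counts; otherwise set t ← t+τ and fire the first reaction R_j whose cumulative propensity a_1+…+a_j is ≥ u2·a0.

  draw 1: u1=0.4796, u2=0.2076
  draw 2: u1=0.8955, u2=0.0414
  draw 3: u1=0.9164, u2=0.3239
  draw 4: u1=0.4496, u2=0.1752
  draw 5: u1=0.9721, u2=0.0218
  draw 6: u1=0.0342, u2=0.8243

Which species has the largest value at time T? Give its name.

t=0.000: S=4 A=7 B=2 X=2
Draw 1: a1=2.366, a2=2.541, a3=0.828, a4=2.016, a5=6.258, a0=14.009; τ=−ln(0.4796)/14.009=0.052 → t=0.052; u2·a0=0.2076·14.009=2.908; a1=2.366 < 2.908 ≤ a1+a2=4.907 → R2 fires; S=4 A=6 B=2 X=3
Draw 2: a1=2.028, a2=2.178, a3=0.828, a4=2.016, a5=5.364, a0=12.414; τ=−ln(0.8955)/12.414=0.009 → t=0.061; u2·a0=0.0414·12.414=0.514 ≤ a1=2.028 → R1 fires; S=6 A=6 B=2 X=3
Draw 3: a1=2.028, a2=2.178, a3=1.242, a4=3.024, a5=5.364, a0=13.836; τ=−ln(0.9164)/13.836=0.006 → t=0.068; u2·a0=0.3239·13.836=4.481; a1+a2=4.206 < 4.481 ≤ a1+…+a3=5.448 → R3 fires; S=7 A=6 B=2 X=3
Draw 4: a1=2.028, a2=2.178, a3=1.449, a4=3.528, a5=5.364, a0=14.547; τ=−ln(0.4496)/14.547=0.055 → t=0.123; u2·a0=0.1752·14.547=2.549; a1=2.028 < 2.549 ≤ a1+a2=4.206 → R2 fires; S=7 A=5 B=2 X=4
Draw 5: a1=1.690, a2=1.815, a3=1.449, a4=3.528, a5=4.470, a0=12.952; τ=−ln(0.9721)/12.952=0.002 → t=0.125; u2·a0=0.0218·12.952=0.282 ≤ a1=1.690 → R1 fires; S=9 A=5 B=2 X=4
Draw 6: a1=1.690, a2=1.815, a3=1.863, a4=4.536, a5=4.470, a0=14.374; τ=−ln(0.0342)/14.374=0.235 → t=0.360 > T=0.29: stop.
At T=0.29: S=9 A=5 B=2 X=4; the largest is S.

Dominant species at T: S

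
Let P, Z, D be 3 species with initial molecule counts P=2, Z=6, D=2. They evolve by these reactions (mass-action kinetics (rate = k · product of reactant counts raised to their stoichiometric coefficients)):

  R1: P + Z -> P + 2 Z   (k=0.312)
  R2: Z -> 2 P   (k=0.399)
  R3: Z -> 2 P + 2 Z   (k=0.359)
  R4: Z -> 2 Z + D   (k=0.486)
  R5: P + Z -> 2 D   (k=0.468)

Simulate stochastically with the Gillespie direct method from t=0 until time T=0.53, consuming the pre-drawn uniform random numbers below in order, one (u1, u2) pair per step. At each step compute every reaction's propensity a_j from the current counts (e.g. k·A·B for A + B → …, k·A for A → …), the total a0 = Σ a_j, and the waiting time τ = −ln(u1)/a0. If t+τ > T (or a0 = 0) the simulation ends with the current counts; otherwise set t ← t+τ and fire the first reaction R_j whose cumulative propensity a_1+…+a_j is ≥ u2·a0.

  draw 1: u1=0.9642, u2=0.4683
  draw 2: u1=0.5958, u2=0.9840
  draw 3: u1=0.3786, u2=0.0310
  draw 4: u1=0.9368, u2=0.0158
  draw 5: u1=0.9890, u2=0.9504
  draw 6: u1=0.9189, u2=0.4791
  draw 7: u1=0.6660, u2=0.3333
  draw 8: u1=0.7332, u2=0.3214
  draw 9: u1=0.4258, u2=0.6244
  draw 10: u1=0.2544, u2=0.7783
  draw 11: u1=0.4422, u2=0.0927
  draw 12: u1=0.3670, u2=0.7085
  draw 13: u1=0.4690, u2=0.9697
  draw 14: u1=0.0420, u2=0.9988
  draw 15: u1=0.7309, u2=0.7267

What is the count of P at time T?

P at T = 3

t=0.000: P=2 Z=6 D=2
Draw 1: a1=3.744, a2=2.394, a3=2.154, a4=2.916, a5=5.616, a0=16.824; τ=−ln(0.9642)/16.824=0.002 → t=0.002; u2·a0=0.4683·16.824=7.879; a1+a2=6.138 < 7.879 ≤ a1+…+a3=8.292 → R3 fires; P=4 Z=7 D=2
Draw 2: a1=8.736, a2=2.793, a3=2.513, a4=3.402, a5=13.104, a0=30.548; τ=−ln(0.5958)/30.548=0.017 → t=0.019; u2·a0=0.9840·30.548=30.059; a1+…+a4=17.444 < 30.059 ≤ a1+…+a5=30.548 → R5 fires; P=3 Z=6 D=4
Draw 3: a1=5.616, a2=2.394, a3=2.154, a4=2.916, a5=8.424, a0=21.504; τ=−ln(0.3786)/21.504=0.045 → t=0.064; u2·a0=0.0310·21.504=0.667 ≤ a1=5.616 → R1 fires; P=3 Z=7 D=4
Draw 4: a1=6.552, a2=2.793, a3=2.513, a4=3.402, a5=9.828, a0=25.088; τ=−ln(0.9368)/25.088=0.003 → t=0.067; u2·a0=0.0158·25.088=0.396 ≤ a1=6.552 → R1 fires; P=3 Z=8 D=4
Draw 5: a1=7.488, a2=3.192, a3=2.872, a4=3.888, a5=11.232, a0=28.672; τ=−ln(0.9890)/28.672=0.000 → t=0.067; u2·a0=0.9504·28.672=27.250; a1+…+a4=17.440 < 27.250 ≤ a1+…+a5=28.672 → R5 fires; P=2 Z=7 D=6
Draw 6: a1=4.368, a2=2.793, a3=2.513, a4=3.402, a5=6.552, a0=19.628; τ=−ln(0.9189)/19.628=0.004 → t=0.072; u2·a0=0.4791·19.628=9.404; a1+a2=7.161 < 9.404 ≤ a1+…+a3=9.674 → R3 fires; P=4 Z=8 D=6
Draw 7: a1=9.984, a2=3.192, a3=2.872, a4=3.888, a5=14.976, a0=34.912; τ=−ln(0.6660)/34.912=0.012 → t=0.083; u2·a0=0.3333·34.912=11.636; a1=9.984 < 11.636 ≤ a1+a2=13.176 → R2 fires; P=6 Z=7 D=6
Draw 8: a1=13.104, a2=2.793, a3=2.513, a4=3.402, a5=19.656, a0=41.468; τ=−ln(0.7332)/41.468=0.007 → t=0.091; u2·a0=0.3214·41.468=13.328; a1=13.104 < 13.328 ≤ a1+a2=15.897 → R2 fires; P=8 Z=6 D=6
Draw 9: a1=14.976, a2=2.394, a3=2.154, a4=2.916, a5=22.464, a0=44.904; τ=−ln(0.4258)/44.904=0.019 → t=0.110; u2·a0=0.6244·44.904=28.038; a1+…+a4=22.440 < 28.038 ≤ a1+…+a5=44.904 → R5 fires; P=7 Z=5 D=8
Draw 10: a1=10.920, a2=1.995, a3=1.795, a4=2.430, a5=16.380, a0=33.520; τ=−ln(0.2544)/33.520=0.041 → t=0.151; u2·a0=0.7783·33.520=26.089; a1+…+a4=17.140 < 26.089 ≤ a1+…+a5=33.520 → R5 fires; P=6 Z=4 D=10
Draw 11: a1=7.488, a2=1.596, a3=1.436, a4=1.944, a5=11.232, a0=23.696; τ=−ln(0.4422)/23.696=0.034 → t=0.185; u2·a0=0.0927·23.696=2.197 ≤ a1=7.488 → R1 fires; P=6 Z=5 D=10
Draw 12: a1=9.360, a2=1.995, a3=1.795, a4=2.430, a5=14.040, a0=29.620; τ=−ln(0.3670)/29.620=0.034 → t=0.219; u2·a0=0.7085·29.620=20.986; a1+…+a4=15.580 < 20.986 ≤ a1+…+a5=29.620 → R5 fires; P=5 Z=4 D=12
Draw 13: a1=6.240, a2=1.596, a3=1.436, a4=1.944, a5=9.360, a0=20.576; τ=−ln(0.4690)/20.576=0.037 → t=0.256; u2·a0=0.9697·20.576=19.953; a1+…+a4=11.216 < 19.953 ≤ a1+…+a5=20.576 → R5 fires; P=4 Z=3 D=14
Draw 14: a1=3.744, a2=1.197, a3=1.077, a4=1.458, a5=5.616, a0=13.092; τ=−ln(0.0420)/13.092=0.242 → t=0.498; u2·a0=0.9988·13.092=13.076; a1+…+a4=7.476 < 13.076 ≤ a1+…+a5=13.092 → R5 fires; P=3 Z=2 D=16
Draw 15: a1=1.872, a2=0.798, a3=0.718, a4=0.972, a5=2.808, a0=7.168; τ=−ln(0.7309)/7.168=0.044 → t=0.542 > T=0.53: stop.
Read off P at T=0.53: 3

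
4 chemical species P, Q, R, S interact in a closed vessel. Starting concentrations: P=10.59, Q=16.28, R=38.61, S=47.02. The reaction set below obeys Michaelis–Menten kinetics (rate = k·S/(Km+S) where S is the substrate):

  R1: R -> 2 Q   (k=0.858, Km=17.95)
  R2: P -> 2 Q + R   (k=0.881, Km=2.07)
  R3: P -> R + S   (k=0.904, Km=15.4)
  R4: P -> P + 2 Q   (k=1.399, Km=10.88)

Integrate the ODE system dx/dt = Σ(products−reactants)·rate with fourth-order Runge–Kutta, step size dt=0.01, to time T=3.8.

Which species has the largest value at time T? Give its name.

Dominant species at T: S

RK4 with dt=0.01: 380 steps to T=3.8. Trajectory (selected grid times):
t=0.00: P=10.59 Q=16.28 R=38.61 S=47.02
t=0.42: P=10.13 Q=17.96 R=38.82 S=47.17
t=0.84: P=9.67 Q=19.63 R=39.03 S=47.32
t=1.27: P=9.22 Q=21.31 R=39.24 S=47.47
t=1.69: P=8.78 Q=22.94 R=39.43 S=47.61
t=2.11: P=8.34 Q=24.55 R=39.62 S=47.74
t=2.53: P=7.92 Q=26.14 R=39.80 S=47.88
t=2.96: P=7.49 Q=27.74 R=39.97 S=48.01
t=3.38: P=7.08 Q=29.29 R=40.13 S=48.13
t=3.80: P=6.68 Q=30.81 R=40.28 S=48.24
At T=3.8: P=6.68 Q=30.81 R=40.28 S=48.24; the largest is S.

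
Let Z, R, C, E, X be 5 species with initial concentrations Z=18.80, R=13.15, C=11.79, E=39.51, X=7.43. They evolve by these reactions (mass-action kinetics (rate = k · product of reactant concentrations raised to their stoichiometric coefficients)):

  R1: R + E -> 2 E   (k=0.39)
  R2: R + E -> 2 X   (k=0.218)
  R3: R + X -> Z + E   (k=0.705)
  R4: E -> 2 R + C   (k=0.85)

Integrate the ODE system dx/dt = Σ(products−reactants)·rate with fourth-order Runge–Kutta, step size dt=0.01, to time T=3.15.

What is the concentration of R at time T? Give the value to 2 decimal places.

R at T = 1.69

RK4 with dt=0.01: 315 steps to T=3.15. Trajectory (selected grid times):
t=0.00: Z=18.80 R=13.15 C=11.79 E=39.51 X=7.43
t=0.35: Z=28.43 R=1.92 C=24.75 E=43.96 X=17.53
t=0.70: Z=37.36 R=1.81 C=37.92 E=44.68 X=21.16
t=1.05: Z=47.21 R=1.75 C=51.39 E=45.92 X=23.60
t=1.40: Z=57.75 R=1.73 C=65.27 E=47.45 X=25.45
t=1.75: Z=68.86 R=1.71 C=79.64 E=49.18 X=26.99
t=2.10: Z=80.51 R=1.70 C=94.55 E=51.06 X=28.38
t=2.45: Z=92.67 R=1.70 C=110.03 E=53.07 X=29.70
t=2.80: Z=105.36 R=1.69 C=126.13 E=55.18 X=31.00
t=3.15: Z=118.58 R=1.69 C=142.87 E=57.39 X=32.31
Read off R at T=3.15: 1.69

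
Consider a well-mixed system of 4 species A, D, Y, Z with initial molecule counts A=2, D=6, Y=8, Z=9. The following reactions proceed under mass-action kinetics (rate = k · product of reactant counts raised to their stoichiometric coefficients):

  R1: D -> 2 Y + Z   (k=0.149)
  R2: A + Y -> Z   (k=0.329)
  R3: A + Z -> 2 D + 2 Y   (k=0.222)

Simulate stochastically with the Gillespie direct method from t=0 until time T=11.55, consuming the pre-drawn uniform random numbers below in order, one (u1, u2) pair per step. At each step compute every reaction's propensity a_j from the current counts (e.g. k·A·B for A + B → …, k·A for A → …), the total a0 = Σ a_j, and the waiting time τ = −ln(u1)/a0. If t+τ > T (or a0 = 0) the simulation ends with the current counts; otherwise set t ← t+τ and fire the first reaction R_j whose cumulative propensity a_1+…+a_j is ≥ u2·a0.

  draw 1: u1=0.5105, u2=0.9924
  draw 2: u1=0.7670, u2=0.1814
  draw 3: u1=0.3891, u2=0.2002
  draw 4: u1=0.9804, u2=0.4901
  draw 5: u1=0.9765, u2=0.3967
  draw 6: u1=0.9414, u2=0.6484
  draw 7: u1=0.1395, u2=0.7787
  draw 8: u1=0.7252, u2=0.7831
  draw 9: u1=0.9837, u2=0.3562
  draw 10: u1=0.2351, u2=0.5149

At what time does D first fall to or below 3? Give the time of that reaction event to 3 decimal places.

Threshold first reached at t = 3.675

t=0.000: A=2 D=6 Y=8 Z=9
Draw 1: a1=0.894, a2=5.264, a3=3.996, a0=10.154; τ=−ln(0.5105)/10.154=0.066 → t=0.066; u2·a0=0.9924·10.154=10.077; a1+a2=6.158 < 10.077 ≤ a1+…+a3=10.154 → R3 fires; A=1 D=8 Y=10 Z=8
Draw 2: a1=1.192, a2=3.290, a3=1.776, a0=6.258; τ=−ln(0.7670)/6.258=0.042 → t=0.109; u2·a0=0.1814·6.258=1.135 ≤ a1=1.192 → R1 fires; A=1 D=7 Y=12 Z=9
Draw 3: a1=1.043, a2=3.948, a3=1.998, a0=6.989; τ=−ln(0.3891)/6.989=0.135 → t=0.244; u2·a0=0.2002·6.989=1.399; a1=1.043 < 1.399 ≤ a1+a2=4.991 → R2 fires; A=0 D=7 Y=11 Z=10
Draw 4: a1=1.043, a2=0.000, a3=0.000, a0=1.043; τ=−ln(0.9804)/1.043=0.019 → t=0.263; u2·a0=0.4901·1.043=0.511 ≤ a1=1.043 → R1 fires; A=0 D=6 Y=13 Z=11
Draw 5: a1=0.894, a2=0.000, a3=0.000, a0=0.894; τ=−ln(0.9765)/0.894=0.027 → t=0.289; u2·a0=0.3967·0.894=0.355 ≤ a1=0.894 → R1 fires; A=0 D=5 Y=15 Z=12
Draw 6: a1=0.745, a2=0.000, a3=0.000, a0=0.745; τ=−ln(0.9414)/0.745=0.081 → t=0.370; u2·a0=0.6484·0.745=0.483 ≤ a1=0.745 → R1 fires; A=0 D=4 Y=17 Z=13
Draw 7: a1=0.596, a2=0.000, a3=0.000, a0=0.596; τ=−ln(0.1395)/0.596=3.305 → t=3.675; u2·a0=0.7787·0.596=0.464 ≤ a1=0.596 → R1 fires; A=0 D=3 Y=19 Z=14
Draw 8: a1=0.447, a2=0.000, a3=0.000, a0=0.447; τ=−ln(0.7252)/0.447=0.719 → t=4.394; u2·a0=0.7831·0.447=0.350 ≤ a1=0.447 → R1 fires; A=0 D=2 Y=21 Z=15
Draw 9: a1=0.298, a2=0.000, a3=0.000, a0=0.298; τ=−ln(0.9837)/0.298=0.055 → t=4.449; u2·a0=0.3562·0.298=0.106 ≤ a1=0.298 → R1 fires; A=0 D=1 Y=23 Z=16
Draw 10: a1=0.149, a2=0.000, a3=0.000, a0=0.149; τ=−ln(0.2351)/0.149=9.716 → t=14.166 > T=11.55: stop.
D first becomes ≤ 3 when it reaches 3 at the event at t=3.675.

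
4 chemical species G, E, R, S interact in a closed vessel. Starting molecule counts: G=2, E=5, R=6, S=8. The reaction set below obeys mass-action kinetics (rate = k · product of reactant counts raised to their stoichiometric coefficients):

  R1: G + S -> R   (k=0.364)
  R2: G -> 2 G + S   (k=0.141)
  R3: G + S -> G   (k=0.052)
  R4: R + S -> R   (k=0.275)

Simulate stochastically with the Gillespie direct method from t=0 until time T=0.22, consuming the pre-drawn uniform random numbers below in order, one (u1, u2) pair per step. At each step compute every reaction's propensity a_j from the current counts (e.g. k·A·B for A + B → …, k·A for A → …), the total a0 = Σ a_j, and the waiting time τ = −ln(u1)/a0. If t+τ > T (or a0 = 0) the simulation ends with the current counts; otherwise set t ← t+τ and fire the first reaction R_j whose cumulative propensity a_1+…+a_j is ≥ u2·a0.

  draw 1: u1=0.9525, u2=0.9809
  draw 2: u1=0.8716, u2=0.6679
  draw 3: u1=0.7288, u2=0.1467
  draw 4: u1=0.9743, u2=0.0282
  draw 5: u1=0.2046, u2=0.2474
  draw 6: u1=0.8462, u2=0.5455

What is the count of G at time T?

G at T = 0

t=0.000: G=2 E=5 R=6 S=8
Draw 1: a1=5.824, a2=0.282, a3=0.832, a4=13.200, a0=20.138; τ=−ln(0.9525)/20.138=0.002 → t=0.002; u2·a0=0.9809·20.138=19.753; a1+…+a3=6.938 < 19.753 ≤ a1+…+a4=20.138 → R4 fires; G=2 E=5 R=6 S=7
Draw 2: a1=5.096, a2=0.282, a3=0.728, a4=11.550, a0=17.656; τ=−ln(0.8716)/17.656=0.008 → t=0.010; u2·a0=0.6679·17.656=11.792; a1+…+a3=6.106 < 11.792 ≤ a1+…+a4=17.656 → R4 fires; G=2 E=5 R=6 S=6
Draw 3: a1=4.368, a2=0.282, a3=0.624, a4=9.900, a0=15.174; τ=−ln(0.7288)/15.174=0.021 → t=0.031; u2·a0=0.1467·15.174=2.226 ≤ a1=4.368 → R1 fires; G=1 E=5 R=7 S=5
Draw 4: a1=1.820, a2=0.141, a3=0.260, a4=9.625, a0=11.846; τ=−ln(0.9743)/11.846=0.002 → t=0.033; u2·a0=0.0282·11.846=0.334 ≤ a1=1.820 → R1 fires; G=0 E=5 R=8 S=4
Draw 5: a1=0.000, a2=0.000, a3=0.000, a4=8.800, a0=8.800; τ=−ln(0.2046)/8.800=0.180 → t=0.214; u2·a0=0.2474·8.800=2.177; a1+…+a3=0.000 < 2.177 ≤ a1+…+a4=8.800 → R4 fires; G=0 E=5 R=8 S=3
Draw 6: a1=0.000, a2=0.000, a3=0.000, a4=6.600, a0=6.600; τ=−ln(0.8462)/6.600=0.025 → t=0.239 > T=0.22: stop.
Read off G at T=0.22: 0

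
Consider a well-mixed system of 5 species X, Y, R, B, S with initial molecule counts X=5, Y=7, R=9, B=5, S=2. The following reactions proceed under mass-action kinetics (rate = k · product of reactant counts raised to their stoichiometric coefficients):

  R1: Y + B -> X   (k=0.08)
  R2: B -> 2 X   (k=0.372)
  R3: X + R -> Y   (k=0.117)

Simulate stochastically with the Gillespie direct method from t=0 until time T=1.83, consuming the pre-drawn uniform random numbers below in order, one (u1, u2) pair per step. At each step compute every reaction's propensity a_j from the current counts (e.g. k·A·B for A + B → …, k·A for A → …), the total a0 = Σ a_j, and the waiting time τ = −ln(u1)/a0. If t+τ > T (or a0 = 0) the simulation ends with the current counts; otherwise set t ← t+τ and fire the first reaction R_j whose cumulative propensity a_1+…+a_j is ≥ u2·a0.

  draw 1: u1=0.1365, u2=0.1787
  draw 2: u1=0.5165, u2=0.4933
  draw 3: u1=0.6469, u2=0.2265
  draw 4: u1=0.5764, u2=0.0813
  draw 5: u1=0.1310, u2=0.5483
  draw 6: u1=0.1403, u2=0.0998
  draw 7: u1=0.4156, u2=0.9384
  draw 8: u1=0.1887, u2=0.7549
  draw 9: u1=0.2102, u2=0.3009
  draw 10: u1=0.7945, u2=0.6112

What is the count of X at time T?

t=0.000: X=5 Y=7 R=9 B=5 S=2
Draw 1: a1=2.800, a2=1.860, a3=5.265, a0=9.925; τ=−ln(0.1365)/9.925=0.201 → t=0.201; u2·a0=0.1787·9.925=1.774 ≤ a1=2.800 → R1 fires; X=6 Y=6 R=9 B=4 S=2
Draw 2: a1=1.920, a2=1.488, a3=6.318, a0=9.726; τ=−ln(0.5165)/9.726=0.068 → t=0.269; u2·a0=0.4933·9.726=4.798; a1+a2=3.408 < 4.798 ≤ a1+…+a3=9.726 → R3 fires; X=5 Y=7 R=8 B=4 S=2
Draw 3: a1=2.240, a2=1.488, a3=4.680, a0=8.408; τ=−ln(0.6469)/8.408=0.052 → t=0.320; u2·a0=0.2265·8.408=1.904 ≤ a1=2.240 → R1 fires; X=6 Y=6 R=8 B=3 S=2
Draw 4: a1=1.440, a2=1.116, a3=5.616, a0=8.172; τ=−ln(0.5764)/8.172=0.067 → t=0.388; u2·a0=0.0813·8.172=0.664 ≤ a1=1.440 → R1 fires; X=7 Y=5 R=8 B=2 S=2
Draw 5: a1=0.800, a2=0.744, a3=6.552, a0=8.096; τ=−ln(0.1310)/8.096=0.251 → t=0.639; u2·a0=0.5483·8.096=4.439; a1+a2=1.544 < 4.439 ≤ a1+…+a3=8.096 → R3 fires; X=6 Y=6 R=7 B=2 S=2
Draw 6: a1=0.960, a2=0.744, a3=4.914, a0=6.618; τ=−ln(0.1403)/6.618=0.297 → t=0.936; u2·a0=0.0998·6.618=0.660 ≤ a1=0.960 → R1 fires; X=7 Y=5 R=7 B=1 S=2
Draw 7: a1=0.400, a2=0.372, a3=5.733, a0=6.505; τ=−ln(0.4156)/6.505=0.135 → t=1.071; u2·a0=0.9384·6.505=6.104; a1+a2=0.772 < 6.104 ≤ a1+…+a3=6.505 → R3 fires; X=6 Y=6 R=6 B=1 S=2
Draw 8: a1=0.480, a2=0.372, a3=4.212, a0=5.064; τ=−ln(0.1887)/5.064=0.329 → t=1.400; u2·a0=0.7549·5.064=3.823; a1+a2=0.852 < 3.823 ≤ a1+…+a3=5.064 → R3 fires; X=5 Y=7 R=5 B=1 S=2
Draw 9: a1=0.560, a2=0.372, a3=2.925, a0=3.857; τ=−ln(0.2102)/3.857=0.404 → t=1.804; u2·a0=0.3009·3.857=1.161; a1+a2=0.932 < 1.161 ≤ a1+…+a3=3.857 → R3 fires; X=4 Y=8 R=4 B=1 S=2
Draw 10: a1=0.640, a2=0.372, a3=1.872, a0=2.884; τ=−ln(0.7945)/2.884=0.080 → t=1.884 > T=1.83: stop.
Read off X at T=1.83: 4

X at T = 4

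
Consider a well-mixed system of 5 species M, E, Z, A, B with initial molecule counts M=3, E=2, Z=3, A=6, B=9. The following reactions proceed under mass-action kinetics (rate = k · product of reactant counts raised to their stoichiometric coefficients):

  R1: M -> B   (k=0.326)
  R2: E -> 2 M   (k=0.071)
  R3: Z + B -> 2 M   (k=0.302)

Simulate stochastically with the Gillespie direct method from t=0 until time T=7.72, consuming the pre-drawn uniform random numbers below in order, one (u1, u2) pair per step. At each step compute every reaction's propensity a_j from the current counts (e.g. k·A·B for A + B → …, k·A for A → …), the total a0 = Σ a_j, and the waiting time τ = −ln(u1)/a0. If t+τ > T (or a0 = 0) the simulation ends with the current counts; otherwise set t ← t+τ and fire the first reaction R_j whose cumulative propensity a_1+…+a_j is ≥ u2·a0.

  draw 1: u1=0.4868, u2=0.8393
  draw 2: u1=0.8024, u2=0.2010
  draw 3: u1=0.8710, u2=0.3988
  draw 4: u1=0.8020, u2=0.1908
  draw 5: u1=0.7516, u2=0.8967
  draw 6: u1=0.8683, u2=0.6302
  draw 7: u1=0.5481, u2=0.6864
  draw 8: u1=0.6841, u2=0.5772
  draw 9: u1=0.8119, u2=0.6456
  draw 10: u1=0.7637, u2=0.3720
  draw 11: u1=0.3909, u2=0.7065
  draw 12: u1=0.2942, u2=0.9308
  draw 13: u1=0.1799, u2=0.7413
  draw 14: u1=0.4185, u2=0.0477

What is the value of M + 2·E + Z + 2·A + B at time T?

Value at T = 31

Check how each reaction changes W = M + 2·E + Z + 2·A + B (weight of products minus weight of reactants):
R1: M -> B: (1·1) − (1·1) = 1 − 1 = 0
R2: E -> 2 M: (1·2) − (2·1) = 2 − 2 = 0
R3: Z + B -> 2 M: (1·2) − (1·1 + 1·1) = 2 − 2 = 0
Every reaction leaves W unchanged, so W is conserved and no simulation is needed: W(T) = W(0) = 3 + 2·2 + 3 + 2·6 + 9 = 31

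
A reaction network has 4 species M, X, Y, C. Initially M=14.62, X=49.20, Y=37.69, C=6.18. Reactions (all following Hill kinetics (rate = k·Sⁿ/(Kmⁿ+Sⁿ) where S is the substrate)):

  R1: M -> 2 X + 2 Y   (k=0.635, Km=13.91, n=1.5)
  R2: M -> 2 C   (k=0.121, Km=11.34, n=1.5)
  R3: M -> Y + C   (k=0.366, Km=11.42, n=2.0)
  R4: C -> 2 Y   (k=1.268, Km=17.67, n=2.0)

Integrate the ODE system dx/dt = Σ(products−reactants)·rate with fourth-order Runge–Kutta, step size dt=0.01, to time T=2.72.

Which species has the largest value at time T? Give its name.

Dominant species at T: X

RK4 with dt=0.01: 272 steps to T=2.72. Trajectory (selected grid times):
t=0.00: M=14.62 X=49.20 Y=37.69 C=6.18
t=0.30: M=14.43 X=49.40 Y=38.04 C=6.25
t=0.60: M=14.25 X=49.59 Y=38.39 C=6.32
t=0.91: M=14.06 X=49.79 Y=38.74 C=6.38
t=1.21: M=13.87 X=49.98 Y=39.09 C=6.45
t=1.51: M=13.69 X=50.17 Y=39.43 C=6.51
t=1.81: M=13.51 X=50.36 Y=39.78 C=6.57
t=2.12: M=13.33 X=50.55 Y=40.13 C=6.63
t=2.42: M=13.16 X=50.73 Y=40.47 C=6.68
t=2.72: M=12.98 X=50.92 Y=40.81 C=6.74
At T=2.72: M=12.98 X=50.92 Y=40.81 C=6.74; the largest is X.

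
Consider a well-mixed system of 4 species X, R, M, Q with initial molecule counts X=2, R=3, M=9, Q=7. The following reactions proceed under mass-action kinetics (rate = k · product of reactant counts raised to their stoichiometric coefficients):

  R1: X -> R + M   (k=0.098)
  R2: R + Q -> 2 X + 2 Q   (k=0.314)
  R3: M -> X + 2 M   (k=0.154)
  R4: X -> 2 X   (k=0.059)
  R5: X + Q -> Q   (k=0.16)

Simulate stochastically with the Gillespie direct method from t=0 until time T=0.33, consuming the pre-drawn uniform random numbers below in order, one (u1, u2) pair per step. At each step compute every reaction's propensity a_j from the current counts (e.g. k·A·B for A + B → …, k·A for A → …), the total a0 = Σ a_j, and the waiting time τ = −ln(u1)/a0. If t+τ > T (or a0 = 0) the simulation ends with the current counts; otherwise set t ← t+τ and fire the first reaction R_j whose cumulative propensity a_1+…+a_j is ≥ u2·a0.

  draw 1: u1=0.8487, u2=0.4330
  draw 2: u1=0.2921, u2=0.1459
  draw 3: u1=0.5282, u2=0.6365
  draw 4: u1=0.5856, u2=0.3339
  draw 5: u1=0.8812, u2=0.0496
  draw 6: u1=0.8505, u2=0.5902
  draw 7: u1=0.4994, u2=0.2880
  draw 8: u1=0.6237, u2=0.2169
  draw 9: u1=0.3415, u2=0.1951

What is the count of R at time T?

t=0.000: X=2 R=3 M=9 Q=7
Draw 1: a1=0.196, a2=6.594, a3=1.386, a4=0.118, a5=2.240, a0=10.534; τ=−ln(0.8487)/10.534=0.016 → t=0.016; u2·a0=0.4330·10.534=4.561; a1=0.196 < 4.561 ≤ a1+a2=6.790 → R2 fires; X=4 R=2 M=9 Q=8
Draw 2: a1=0.392, a2=5.024, a3=1.386, a4=0.236, a5=5.120, a0=12.158; τ=−ln(0.2921)/12.158=0.101 → t=0.117; u2·a0=0.1459·12.158=1.774; a1=0.392 < 1.774 ≤ a1+a2=5.416 → R2 fires; X=6 R=1 M=9 Q=9
Draw 3: a1=0.588, a2=2.826, a3=1.386, a4=0.354, a5=8.640, a0=13.794; τ=−ln(0.5282)/13.794=0.046 → t=0.163; u2·a0=0.6365·13.794=8.780; a1+…+a4=5.154 < 8.780 ≤ a1+…+a5=13.794 → R5 fires; X=5 R=1 M=9 Q=9
Draw 4: a1=0.490, a2=2.826, a3=1.386, a4=0.295, a5=7.200, a0=12.197; τ=−ln(0.5856)/12.197=0.044 → t=0.207; u2·a0=0.3339·12.197=4.073; a1+a2=3.316 < 4.073 ≤ a1+…+a3=4.702 → R3 fires; X=6 R=1 M=10 Q=9
Draw 5: a1=0.588, a2=2.826, a3=1.540, a4=0.354, a5=8.640, a0=13.948; τ=−ln(0.8812)/13.948=0.009 → t=0.216; u2·a0=0.0496·13.948=0.692; a1=0.588 < 0.692 ≤ a1+a2=3.414 → R2 fires; X=8 R=0 M=10 Q=10
Draw 6: a1=0.784, a2=0.000, a3=1.540, a4=0.472, a5=12.800, a0=15.596; τ=−ln(0.8505)/15.596=0.010 → t=0.226; u2·a0=0.5902·15.596=9.205; a1+…+a4=2.796 < 9.205 ≤ a1+…+a5=15.596 → R5 fires; X=7 R=0 M=10 Q=10
Draw 7: a1=0.686, a2=0.000, a3=1.540, a4=0.413, a5=11.200, a0=13.839; τ=−ln(0.4994)/13.839=0.050 → t=0.277; u2·a0=0.2880·13.839=3.986; a1+…+a4=2.639 < 3.986 ≤ a1+…+a5=13.839 → R5 fires; X=6 R=0 M=10 Q=10
Draw 8: a1=0.588, a2=0.000, a3=1.540, a4=0.354, a5=9.600, a0=12.082; τ=−ln(0.6237)/12.082=0.039 → t=0.316; u2·a0=0.2169·12.082=2.621; a1+…+a4=2.482 < 2.621 ≤ a1+…+a5=12.082 → R5 fires; X=5 R=0 M=10 Q=10
Draw 9: a1=0.490, a2=0.000, a3=1.540, a4=0.295, a5=8.000, a0=10.325; τ=−ln(0.3415)/10.325=0.104 → t=0.420 > T=0.33: stop.
Read off R at T=0.33: 0

R at T = 0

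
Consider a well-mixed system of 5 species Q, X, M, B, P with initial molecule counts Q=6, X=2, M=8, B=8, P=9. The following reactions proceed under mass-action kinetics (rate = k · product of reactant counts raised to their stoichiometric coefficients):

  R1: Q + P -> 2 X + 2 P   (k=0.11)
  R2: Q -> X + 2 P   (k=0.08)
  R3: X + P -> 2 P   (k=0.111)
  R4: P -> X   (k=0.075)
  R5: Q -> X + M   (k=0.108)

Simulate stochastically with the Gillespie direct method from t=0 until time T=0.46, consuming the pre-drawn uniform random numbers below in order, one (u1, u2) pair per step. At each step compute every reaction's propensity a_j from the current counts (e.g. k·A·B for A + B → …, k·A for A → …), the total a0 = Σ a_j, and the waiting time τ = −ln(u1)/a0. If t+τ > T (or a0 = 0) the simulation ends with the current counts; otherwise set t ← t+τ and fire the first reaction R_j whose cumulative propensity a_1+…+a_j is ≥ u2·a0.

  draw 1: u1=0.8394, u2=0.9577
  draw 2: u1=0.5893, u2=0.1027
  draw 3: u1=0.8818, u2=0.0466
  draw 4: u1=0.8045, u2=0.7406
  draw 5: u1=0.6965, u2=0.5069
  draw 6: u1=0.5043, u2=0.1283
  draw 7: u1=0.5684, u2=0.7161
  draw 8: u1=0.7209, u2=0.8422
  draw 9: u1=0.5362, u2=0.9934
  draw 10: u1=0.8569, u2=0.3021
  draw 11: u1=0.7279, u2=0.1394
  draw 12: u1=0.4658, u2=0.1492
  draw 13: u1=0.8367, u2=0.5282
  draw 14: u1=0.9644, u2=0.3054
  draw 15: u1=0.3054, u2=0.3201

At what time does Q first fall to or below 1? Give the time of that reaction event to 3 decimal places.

Threshold first reached at t = 0.283

t=0.000: Q=6 X=2 M=8 B=8 P=9
Draw 1: a1=5.940, a2=0.480, a3=1.998, a4=0.675, a5=0.648, a0=9.741; τ=−ln(0.8394)/9.741=0.018 → t=0.018; u2·a0=0.9577·9.741=9.329; a1+…+a4=9.093 < 9.329 ≤ a1+…+a5=9.741 → R5 fires; Q=5 X=3 M=9 B=8 P=9
Draw 2: a1=4.950, a2=0.400, a3=2.997, a4=0.675, a5=0.540, a0=9.562; τ=−ln(0.5893)/9.562=0.055 → t=0.073; u2·a0=0.1027·9.562=0.982 ≤ a1=4.950 → R1 fires; Q=4 X=5 M=9 B=8 P=10
Draw 3: a1=4.400, a2=0.320, a3=5.550, a4=0.750, a5=0.432, a0=11.452; τ=−ln(0.8818)/11.452=0.011 → t=0.084; u2·a0=0.0466·11.452=0.534 ≤ a1=4.400 → R1 fires; Q=3 X=7 M=9 B=8 P=11
Draw 4: a1=3.630, a2=0.240, a3=8.547, a4=0.825, a5=0.324, a0=13.566; τ=−ln(0.8045)/13.566=0.016 → t=0.100; u2·a0=0.7406·13.566=10.047; a1+a2=3.870 < 10.047 ≤ a1+…+a3=12.417 → R3 fires; Q=3 X=6 M=9 B=8 P=12
Draw 5: a1=3.960, a2=0.240, a3=7.992, a4=0.900, a5=0.324, a0=13.416; τ=−ln(0.6965)/13.416=0.027 → t=0.127; u2·a0=0.5069·13.416=6.801; a1+a2=4.200 < 6.801 ≤ a1+…+a3=12.192 → R3 fires; Q=3 X=5 M=9 B=8 P=13
Draw 6: a1=4.290, a2=0.240, a3=7.215, a4=0.975, a5=0.324, a0=13.044; τ=−ln(0.5043)/13.044=0.052 → t=0.180; u2·a0=0.1283·13.044=1.674 ≤ a1=4.290 → R1 fires; Q=2 X=7 M=9 B=8 P=14
Draw 7: a1=3.080, a2=0.160, a3=10.878, a4=1.050, a5=0.216, a0=15.384; τ=−ln(0.5684)/15.384=0.037 → t=0.216; u2·a0=0.7161·15.384=11.016; a1+a2=3.240 < 11.016 ≤ a1+…+a3=14.118 → R3 fires; Q=2 X=6 M=9 B=8 P=15
Draw 8: a1=3.300, a2=0.160, a3=9.990, a4=1.125, a5=0.216, a0=14.791; τ=−ln(0.7209)/14.791=0.022 → t=0.239; u2·a0=0.8422·14.791=12.457; a1+a2=3.460 < 12.457 ≤ a1+…+a3=13.450 → R3 fires; Q=2 X=5 M=9 B=8 P=16
Draw 9: a1=3.520, a2=0.160, a3=8.880, a4=1.200, a5=0.216, a0=13.976; τ=−ln(0.5362)/13.976=0.045 → t=0.283; u2·a0=0.9934·13.976=13.884; a1+…+a4=13.760 < 13.884 ≤ a1+…+a5=13.976 → R5 fires; Q=1 X=6 M=10 B=8 P=16
Draw 10: a1=1.760, a2=0.080, a3=10.656, a4=1.200, a5=0.108, a0=13.804; τ=−ln(0.8569)/13.804=0.011 → t=0.294; u2·a0=0.3021·13.804=4.170; a1+a2=1.840 < 4.170 ≤ a1+…+a3=12.496 → R3 fires; Q=1 X=5 M=10 B=8 P=17
Draw 11: a1=1.870, a2=0.080, a3=9.435, a4=1.275, a5=0.108, a0=12.768; τ=−ln(0.7279)/12.768=0.025 → t=0.319; u2·a0=0.1394·12.768=1.780 ≤ a1=1.870 → R1 fires; Q=0 X=7 M=10 B=8 P=18
Draw 12: a1=0.000, a2=0.000, a3=13.986, a4=1.350, a5=0.000, a0=15.336; τ=−ln(0.4658)/15.336=0.050 → t=0.369; u2·a0=0.1492·15.336=2.288; a1+a2=0.000 < 2.288 ≤ a1+…+a3=13.986 → R3 fires; Q=0 X=6 M=10 B=8 P=19
Draw 13: a1=0.000, a2=0.000, a3=12.654, a4=1.425, a5=0.000, a0=14.079; τ=−ln(0.8367)/14.079=0.013 → t=0.382; u2·a0=0.5282·14.079=7.437; a1+a2=0.000 < 7.437 ≤ a1+…+a3=12.654 → R3 fires; Q=0 X=5 M=10 B=8 P=20
Draw 14: a1=0.000, a2=0.000, a3=11.100, a4=1.500, a5=0.000, a0=12.600; τ=−ln(0.9644)/12.600=0.003 → t=0.385; u2·a0=0.3054·12.600=3.848; a1+a2=0.000 < 3.848 ≤ a1+…+a3=11.100 → R3 fires; Q=0 X=4 M=10 B=8 P=21
Draw 15: a1=0.000, a2=0.000, a3=9.324, a4=1.575, a5=0.000, a0=10.899; τ=−ln(0.3054)/10.899=0.109 → t=0.493 > T=0.46: stop.
Q first becomes ≤ 1 when it reaches 1 at the event at t=0.283.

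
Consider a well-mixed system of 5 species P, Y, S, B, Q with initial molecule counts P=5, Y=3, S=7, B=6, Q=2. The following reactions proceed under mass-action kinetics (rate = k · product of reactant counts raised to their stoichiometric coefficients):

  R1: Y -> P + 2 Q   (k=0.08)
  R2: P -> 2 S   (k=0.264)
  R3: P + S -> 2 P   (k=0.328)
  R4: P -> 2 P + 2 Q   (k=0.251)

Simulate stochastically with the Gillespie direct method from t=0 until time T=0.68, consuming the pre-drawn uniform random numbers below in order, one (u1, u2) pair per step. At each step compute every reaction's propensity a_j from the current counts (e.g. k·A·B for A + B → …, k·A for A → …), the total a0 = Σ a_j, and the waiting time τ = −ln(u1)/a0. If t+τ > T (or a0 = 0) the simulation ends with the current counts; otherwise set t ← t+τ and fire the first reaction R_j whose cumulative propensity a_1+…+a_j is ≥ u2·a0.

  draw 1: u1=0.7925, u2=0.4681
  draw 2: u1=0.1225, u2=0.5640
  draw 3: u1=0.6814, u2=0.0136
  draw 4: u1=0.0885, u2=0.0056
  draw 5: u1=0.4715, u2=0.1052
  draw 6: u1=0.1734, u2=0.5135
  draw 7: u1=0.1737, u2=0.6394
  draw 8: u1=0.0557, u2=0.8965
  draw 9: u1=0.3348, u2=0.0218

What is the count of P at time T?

t=0.000: P=5 Y=3 S=7 B=6 Q=2
Draw 1: a1=0.240, a2=1.320, a3=11.480, a4=1.255, a0=14.295; τ=−ln(0.7925)/14.295=0.016 → t=0.016; u2·a0=0.4681·14.295=6.691; a1+a2=1.560 < 6.691 ≤ a1+…+a3=13.040 → R3 fires; P=6 Y=3 S=6 B=6 Q=2
Draw 2: a1=0.240, a2=1.584, a3=11.808, a4=1.506, a0=15.138; τ=−ln(0.1225)/15.138=0.139 → t=0.155; u2·a0=0.5640·15.138=8.538; a1+a2=1.824 < 8.538 ≤ a1+…+a3=13.632 → R3 fires; P=7 Y=3 S=5 B=6 Q=2
Draw 3: a1=0.240, a2=1.848, a3=11.480, a4=1.757, a0=15.325; τ=−ln(0.6814)/15.325=0.025 → t=0.180; u2·a0=0.0136·15.325=0.208 ≤ a1=0.240 → R1 fires; P=8 Y=2 S=5 B=6 Q=4
Draw 4: a1=0.160, a2=2.112, a3=13.120, a4=2.008, a0=17.400; τ=−ln(0.0885)/17.400=0.139 → t=0.319; u2·a0=0.0056·17.400=0.097 ≤ a1=0.160 → R1 fires; P=9 Y=1 S=5 B=6 Q=6
Draw 5: a1=0.080, a2=2.376, a3=14.760, a4=2.259, a0=19.475; τ=−ln(0.4715)/19.475=0.039 → t=0.358; u2·a0=0.1052·19.475=2.049; a1=0.080 < 2.049 ≤ a1+a2=2.456 → R2 fires; P=8 Y=1 S=7 B=6 Q=6
Draw 6: a1=0.080, a2=2.112, a3=18.368, a4=2.008, a0=22.568; τ=−ln(0.1734)/22.568=0.078 → t=0.436; u2·a0=0.5135·22.568=11.589; a1+a2=2.192 < 11.589 ≤ a1+…+a3=20.560 → R3 fires; P=9 Y=1 S=6 B=6 Q=6
Draw 7: a1=0.080, a2=2.376, a3=17.712, a4=2.259, a0=22.427; τ=−ln(0.1737)/22.427=0.078 → t=0.514; u2·a0=0.6394·22.427=14.340; a1+a2=2.456 < 14.340 ≤ a1+…+a3=20.168 → R3 fires; P=10 Y=1 S=5 B=6 Q=6
Draw 8: a1=0.080, a2=2.640, a3=16.400, a4=2.510, a0=21.630; τ=−ln(0.0557)/21.630=0.134 → t=0.647; u2·a0=0.8965·21.630=19.391; a1+…+a3=19.120 < 19.391 ≤ a1+…+a4=21.630 → R4 fires; P=11 Y=1 S=5 B=6 Q=8
Draw 9: a1=0.080, a2=2.904, a3=18.040, a4=2.761, a0=23.785; τ=−ln(0.3348)/23.785=0.046 → t=0.693 > T=0.68: stop.
Read off P at T=0.68: 11

P at T = 11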